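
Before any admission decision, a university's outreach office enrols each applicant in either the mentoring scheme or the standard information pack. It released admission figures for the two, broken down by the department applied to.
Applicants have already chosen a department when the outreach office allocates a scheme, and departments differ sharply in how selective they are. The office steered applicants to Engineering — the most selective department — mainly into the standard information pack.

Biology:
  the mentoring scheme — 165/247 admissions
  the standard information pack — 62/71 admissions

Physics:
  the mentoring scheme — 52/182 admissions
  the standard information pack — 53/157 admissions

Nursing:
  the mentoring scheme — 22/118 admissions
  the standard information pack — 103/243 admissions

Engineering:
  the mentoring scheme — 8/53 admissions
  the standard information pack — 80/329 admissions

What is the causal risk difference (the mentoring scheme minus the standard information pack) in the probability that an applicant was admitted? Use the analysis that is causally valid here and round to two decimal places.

-0.15

the standard information pack is higher inside every department stratum but the mentoring scheme is higher in aggregate. Whether to stratify depends on how department relates to the outreach scheme.
Here department is a common cause — it drives both which outreach scheme a case falls under and the outcome. The crude comparison mixes populations; the stratum-specific rates are the causally relevant ones.
Adjusting over the population distribution of department: 0.227·(0.668−0.873) + 0.242·(0.286−0.338) + 0.258·(0.186−0.424) + 0.273·(0.151−0.243) = -0.146.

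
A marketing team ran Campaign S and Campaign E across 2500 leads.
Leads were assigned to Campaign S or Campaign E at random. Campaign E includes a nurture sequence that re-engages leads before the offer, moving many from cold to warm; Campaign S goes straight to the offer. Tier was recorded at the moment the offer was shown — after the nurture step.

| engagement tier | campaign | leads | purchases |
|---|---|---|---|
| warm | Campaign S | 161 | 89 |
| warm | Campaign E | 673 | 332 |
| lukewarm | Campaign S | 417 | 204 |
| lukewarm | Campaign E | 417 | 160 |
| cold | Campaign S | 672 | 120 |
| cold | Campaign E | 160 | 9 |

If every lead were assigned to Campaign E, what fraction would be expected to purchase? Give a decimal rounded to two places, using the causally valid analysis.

The stratified and pooled comparisons disagree (Campaign S wins within each engagement tier; Campaign E wins overall), so the answer turns on the causal role of engagement tier.
Engagement tier here is a post-treatment variable shaped by the campaign; conditioning on it would introduce bias rather than remove it. The overall comparison is the causal one.
So P(outcome | do(Campaign E)) is just the pooled rate for Campaign E: 501/1250 = 0.401.

0.40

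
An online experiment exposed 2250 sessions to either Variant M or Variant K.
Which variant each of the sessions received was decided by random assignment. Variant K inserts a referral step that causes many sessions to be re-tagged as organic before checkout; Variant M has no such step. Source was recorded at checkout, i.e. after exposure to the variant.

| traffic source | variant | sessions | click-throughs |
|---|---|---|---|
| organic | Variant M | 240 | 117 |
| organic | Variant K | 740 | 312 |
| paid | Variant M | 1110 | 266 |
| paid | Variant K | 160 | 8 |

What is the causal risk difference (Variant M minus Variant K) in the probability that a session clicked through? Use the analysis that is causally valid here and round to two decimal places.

-0.07

Traffic source lies on the pathway variant → traffic source → outcome, so adjusting for it blocks the indirect effect. For the total causal effect of variant, use the unadjusted pooled rates.
The causal difference is the pooled difference: 0.284 − 0.356 = -0.072.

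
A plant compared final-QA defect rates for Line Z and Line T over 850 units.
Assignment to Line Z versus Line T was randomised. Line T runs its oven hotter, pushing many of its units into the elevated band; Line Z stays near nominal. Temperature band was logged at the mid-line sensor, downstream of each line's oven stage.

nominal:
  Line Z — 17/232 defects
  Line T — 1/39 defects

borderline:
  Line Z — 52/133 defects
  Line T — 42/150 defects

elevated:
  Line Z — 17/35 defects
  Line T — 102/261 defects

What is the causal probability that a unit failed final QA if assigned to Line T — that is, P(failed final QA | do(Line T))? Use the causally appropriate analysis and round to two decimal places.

In-process temperature band lies on the pathway line → in-process temperature band → outcome, so adjusting for it blocks the indirect effect. For the total causal effect of line, use the unadjusted pooled rates.
So P(outcome | do(Line T)) is just the pooled rate for Line T: 145/450 = 0.322.

0.32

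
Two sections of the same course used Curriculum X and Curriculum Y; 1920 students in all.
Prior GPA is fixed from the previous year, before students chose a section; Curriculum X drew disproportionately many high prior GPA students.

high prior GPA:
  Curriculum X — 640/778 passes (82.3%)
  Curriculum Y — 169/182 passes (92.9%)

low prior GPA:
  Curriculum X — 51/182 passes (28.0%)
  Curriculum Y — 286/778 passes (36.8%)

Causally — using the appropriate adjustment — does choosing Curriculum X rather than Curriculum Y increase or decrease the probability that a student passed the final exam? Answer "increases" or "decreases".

decreases

Curriculum Y is higher inside every prior GPA band stratum but Curriculum X is higher in aggregate. Whether to stratify depends on how prior GPA band relates to the teaching method.
Here prior GPA band is a common cause — it drives both which teaching method a case falls under and the outcome. The crude comparison mixes populations; the stratum-specific rates are the causally relevant ones.
Within each level — high prior GPA: 82.3% vs 92.9%; low prior GPA: 28.0% vs 36.8% — Curriculum Y is higher every time.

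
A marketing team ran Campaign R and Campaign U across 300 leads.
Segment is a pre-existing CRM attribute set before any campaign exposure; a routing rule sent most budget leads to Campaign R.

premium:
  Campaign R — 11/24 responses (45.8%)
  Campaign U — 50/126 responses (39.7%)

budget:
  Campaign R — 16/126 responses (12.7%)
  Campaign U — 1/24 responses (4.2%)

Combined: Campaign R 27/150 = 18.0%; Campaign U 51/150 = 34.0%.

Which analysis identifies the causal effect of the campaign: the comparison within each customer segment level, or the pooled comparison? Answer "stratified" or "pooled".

stratified

The customer segment-specific comparison favours Campaign R throughout, but the pooled figures favour Campaign U. The question is whether to condition on customer segment.
Nothing the campaign does changes customer segment; the imbalance is an allocation artefact. With customer segment also predicting the outcome, the pooled figure is confounded, and the within-stratum comparison is the causal one.
Within each level — premium: 45.8% vs 39.7%; budget: 12.7% vs 4.2% — Campaign R is higher every time.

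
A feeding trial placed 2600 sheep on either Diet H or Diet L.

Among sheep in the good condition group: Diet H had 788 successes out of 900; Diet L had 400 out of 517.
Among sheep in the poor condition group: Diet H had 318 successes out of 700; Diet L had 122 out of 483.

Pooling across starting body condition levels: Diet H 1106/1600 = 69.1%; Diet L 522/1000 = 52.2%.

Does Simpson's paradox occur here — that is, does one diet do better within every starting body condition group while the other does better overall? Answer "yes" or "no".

no

Within each starting body condition level (good condition 87.6% vs 77.4%; poor condition 45.4% vs 25.3%), Diet H has the higher rate every time. Pooled: 69.1% vs 52.2% — Diet H has the higher rate overall. They agree.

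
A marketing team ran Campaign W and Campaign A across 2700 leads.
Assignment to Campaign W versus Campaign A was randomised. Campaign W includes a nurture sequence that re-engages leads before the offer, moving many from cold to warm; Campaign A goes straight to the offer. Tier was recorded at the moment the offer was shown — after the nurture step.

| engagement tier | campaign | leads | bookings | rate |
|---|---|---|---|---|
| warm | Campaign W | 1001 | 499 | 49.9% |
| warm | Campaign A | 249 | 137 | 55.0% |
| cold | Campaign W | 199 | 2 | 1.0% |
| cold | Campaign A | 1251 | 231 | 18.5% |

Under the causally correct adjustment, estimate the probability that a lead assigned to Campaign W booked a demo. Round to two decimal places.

0.42

Engagement tier lies on the pathway campaign → engagement tier → outcome, so adjusting for it blocks the indirect effect. For the total causal effect of campaign, use the unadjusted pooled rates.
So P(outcome | do(Campaign W)) is just the pooled rate for Campaign W: 501/1200 = 0.417.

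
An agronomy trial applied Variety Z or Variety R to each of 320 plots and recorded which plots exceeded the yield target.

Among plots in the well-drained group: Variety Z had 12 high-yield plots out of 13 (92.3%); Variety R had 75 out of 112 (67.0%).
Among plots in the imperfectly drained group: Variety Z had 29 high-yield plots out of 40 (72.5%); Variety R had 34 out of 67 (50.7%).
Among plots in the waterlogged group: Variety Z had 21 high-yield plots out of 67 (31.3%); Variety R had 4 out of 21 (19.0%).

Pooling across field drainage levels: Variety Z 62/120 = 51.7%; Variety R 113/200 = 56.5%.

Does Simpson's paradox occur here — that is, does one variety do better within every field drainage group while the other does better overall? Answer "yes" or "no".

Within each field drainage level (well-drained 92.3% vs 67.0%; imperfectly drained 72.5% vs 50.7%; waterlogged 31.3% vs 19.0%), Variety Z has the higher rate every time. Pooled: 51.7% vs 56.5% — Variety R has the higher rate overall. The two comparisons disagree.

yes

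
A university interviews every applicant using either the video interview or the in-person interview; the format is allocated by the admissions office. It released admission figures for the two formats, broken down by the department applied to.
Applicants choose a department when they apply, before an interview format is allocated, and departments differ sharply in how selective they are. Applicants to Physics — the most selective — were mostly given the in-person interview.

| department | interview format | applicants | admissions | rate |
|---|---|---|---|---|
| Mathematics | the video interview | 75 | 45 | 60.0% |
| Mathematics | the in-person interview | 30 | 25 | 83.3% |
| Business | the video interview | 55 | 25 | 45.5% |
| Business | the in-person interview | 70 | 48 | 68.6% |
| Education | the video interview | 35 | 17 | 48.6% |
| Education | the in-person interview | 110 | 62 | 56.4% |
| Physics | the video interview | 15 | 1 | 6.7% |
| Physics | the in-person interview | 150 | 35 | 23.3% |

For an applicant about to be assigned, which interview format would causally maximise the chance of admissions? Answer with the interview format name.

the in-person interview

The imbalance in department arose from how applicants were allocated, not from anything the interview format did; and department independently affects the outcome. The pooled gap is confounded — condition on department.
Within each level — Mathematics: 60.0% vs 83.3%; Business: 45.5% vs 68.6%; Education: 48.6% vs 56.4%; Physics: 6.7% vs 23.3% — the in-person interview is higher every time.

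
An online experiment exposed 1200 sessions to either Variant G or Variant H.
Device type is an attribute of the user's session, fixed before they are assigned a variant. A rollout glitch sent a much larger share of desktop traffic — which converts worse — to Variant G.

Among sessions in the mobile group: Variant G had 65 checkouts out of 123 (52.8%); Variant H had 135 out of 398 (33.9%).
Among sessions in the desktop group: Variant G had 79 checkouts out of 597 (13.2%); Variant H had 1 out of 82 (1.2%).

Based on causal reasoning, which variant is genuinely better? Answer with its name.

Variant G

Variant G is higher inside every device type stratum but Variant H is higher in aggregate. Whether to stratify depends on how device type relates to the variant.
Device type is set before the variant has any effect — it is not caused by the variant — and it independently drives the outcome. That makes it a confounder, so the causal comparison is within device type levels.
Within each level — mobile: 52.8% vs 33.9%; desktop: 13.2% vs 1.2% — Variant G is higher every time.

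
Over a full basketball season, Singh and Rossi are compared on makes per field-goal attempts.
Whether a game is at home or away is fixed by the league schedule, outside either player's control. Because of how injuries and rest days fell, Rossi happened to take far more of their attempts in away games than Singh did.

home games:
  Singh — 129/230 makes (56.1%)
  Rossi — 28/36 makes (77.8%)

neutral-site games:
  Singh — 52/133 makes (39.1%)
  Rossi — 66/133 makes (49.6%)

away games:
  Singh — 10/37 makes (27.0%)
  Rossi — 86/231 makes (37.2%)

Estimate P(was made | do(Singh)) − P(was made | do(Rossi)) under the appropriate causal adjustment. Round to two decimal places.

Game venue is set before the player has any effect — it is not caused by the player — and it independently drives the outcome. That makes it a confounder, so the causal comparison is within game venue levels.
Adjusting over the population distribution of game venue: 0.333·(0.561−0.778) + 0.333·(0.391−0.496) + 0.335·(0.270−0.372) = -0.141.

-0.14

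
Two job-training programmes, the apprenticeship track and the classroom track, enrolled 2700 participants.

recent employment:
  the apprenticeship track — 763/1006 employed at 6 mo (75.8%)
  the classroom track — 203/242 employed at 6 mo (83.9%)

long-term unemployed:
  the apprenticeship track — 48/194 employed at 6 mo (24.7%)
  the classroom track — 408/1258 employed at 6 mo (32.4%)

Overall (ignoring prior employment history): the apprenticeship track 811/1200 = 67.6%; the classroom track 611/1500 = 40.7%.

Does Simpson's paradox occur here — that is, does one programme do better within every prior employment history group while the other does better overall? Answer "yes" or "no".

Within each prior employment history level (recent employment 75.8% vs 83.9%; long-term unemployed 24.7% vs 32.4%), the classroom track has the higher rate every time. Pooled: 67.6% vs 40.7% — the apprenticeship track has the higher rate overall. The two comparisons disagree.

yes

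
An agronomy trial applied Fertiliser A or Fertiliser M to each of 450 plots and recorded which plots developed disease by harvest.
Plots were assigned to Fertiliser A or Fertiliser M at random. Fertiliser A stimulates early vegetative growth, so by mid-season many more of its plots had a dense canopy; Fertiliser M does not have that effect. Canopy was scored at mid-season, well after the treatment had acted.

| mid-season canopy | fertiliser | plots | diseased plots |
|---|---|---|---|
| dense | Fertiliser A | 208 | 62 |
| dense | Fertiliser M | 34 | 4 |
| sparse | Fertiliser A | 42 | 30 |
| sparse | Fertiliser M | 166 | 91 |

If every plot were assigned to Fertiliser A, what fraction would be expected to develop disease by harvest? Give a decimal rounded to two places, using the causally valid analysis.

0.37

The mid-season canopy-specific comparison favours Fertiliser M throughout, but the pooled figures favour Fertiliser A. The question is whether to condition on mid-season canopy.
Stratifying would compare fertilisers among plots the fertilisers themselves sorted into mid-season canopy groups — a form of selection on an intermediate. The unconditioned pooled rates give the total causal effect.
So P(outcome | do(Fertiliser A)) is just the pooled rate for Fertiliser A: 92/250 = 0.368.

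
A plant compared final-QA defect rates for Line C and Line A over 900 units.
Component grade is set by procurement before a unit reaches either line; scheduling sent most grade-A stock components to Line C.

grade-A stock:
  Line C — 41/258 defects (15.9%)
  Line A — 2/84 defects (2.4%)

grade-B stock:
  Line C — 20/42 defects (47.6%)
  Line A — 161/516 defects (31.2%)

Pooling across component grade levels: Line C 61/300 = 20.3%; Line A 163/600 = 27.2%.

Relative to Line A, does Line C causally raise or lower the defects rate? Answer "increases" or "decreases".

increases

The component grade-specific comparison favours Line A throughout, but the pooled figures favour Line C. The question is whether to condition on component grade.
The imbalance in component grade arose from how units were allocated, not from anything the line did; and component grade independently affects the outcome. The pooled gap is confounded — condition on component grade.
Within each level — grade-A stock: 15.9% vs 2.4%; grade-B stock: 47.6% vs 31.2% — Line A is lower every time.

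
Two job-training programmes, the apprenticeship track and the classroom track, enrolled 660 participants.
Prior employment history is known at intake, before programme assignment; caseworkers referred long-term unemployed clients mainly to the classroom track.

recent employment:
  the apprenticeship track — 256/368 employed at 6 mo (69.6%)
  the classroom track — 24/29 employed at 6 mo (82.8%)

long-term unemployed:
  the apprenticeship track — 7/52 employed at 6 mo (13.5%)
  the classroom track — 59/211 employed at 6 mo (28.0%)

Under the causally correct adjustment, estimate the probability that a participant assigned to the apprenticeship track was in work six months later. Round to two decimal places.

Here prior employment history is a common cause — it drives both which programme a case falls under and the outcome. The crude comparison mixes populations; the stratum-specific rates are the causally relevant ones.
Standardising the apprenticeship track to the population prior employment history mix: 0.602·256/368 + 0.398·7/52 = 0.472.

0.47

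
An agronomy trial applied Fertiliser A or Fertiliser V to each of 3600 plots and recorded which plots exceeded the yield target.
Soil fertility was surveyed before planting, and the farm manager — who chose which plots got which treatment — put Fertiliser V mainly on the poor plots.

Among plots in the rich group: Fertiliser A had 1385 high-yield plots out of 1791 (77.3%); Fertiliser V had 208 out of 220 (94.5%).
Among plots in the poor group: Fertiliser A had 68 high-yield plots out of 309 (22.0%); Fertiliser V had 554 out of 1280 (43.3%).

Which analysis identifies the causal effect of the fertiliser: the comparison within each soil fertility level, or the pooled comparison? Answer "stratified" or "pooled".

stratified

Within every soil fertility level Fertiliser V has the higher rate, yet pooled Fertiliser A does — Simpson's reversal.
Soil fertility is set before the fertiliser has any effect — it is not caused by the fertiliser — and it independently drives the outcome. That makes it a confounder, so the causal comparison is within soil fertility levels.
Within each level — rich: 77.3% vs 94.5%; poor: 22.0% vs 43.3% — Fertiliser V is higher every time.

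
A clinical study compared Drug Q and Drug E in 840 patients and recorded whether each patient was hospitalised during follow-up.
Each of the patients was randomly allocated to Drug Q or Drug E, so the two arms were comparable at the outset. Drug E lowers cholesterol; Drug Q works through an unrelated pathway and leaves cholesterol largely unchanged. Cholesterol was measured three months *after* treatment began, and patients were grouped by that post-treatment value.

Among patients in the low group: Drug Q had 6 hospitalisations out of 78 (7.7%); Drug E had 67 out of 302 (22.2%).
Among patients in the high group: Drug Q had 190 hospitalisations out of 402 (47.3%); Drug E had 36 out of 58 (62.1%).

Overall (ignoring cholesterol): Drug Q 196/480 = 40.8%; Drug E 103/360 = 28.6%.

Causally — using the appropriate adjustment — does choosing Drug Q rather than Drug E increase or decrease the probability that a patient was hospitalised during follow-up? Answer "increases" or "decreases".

Because the drug influences cholesterol, cholesterol is a post-treatment mediator, not a confounder. Stratifying on it would bias the estimate; the causal effect is the crude pooled difference.
Pooled: Drug Q 40.8% vs Drug E 28.6%; Drug E is lower overall.

increases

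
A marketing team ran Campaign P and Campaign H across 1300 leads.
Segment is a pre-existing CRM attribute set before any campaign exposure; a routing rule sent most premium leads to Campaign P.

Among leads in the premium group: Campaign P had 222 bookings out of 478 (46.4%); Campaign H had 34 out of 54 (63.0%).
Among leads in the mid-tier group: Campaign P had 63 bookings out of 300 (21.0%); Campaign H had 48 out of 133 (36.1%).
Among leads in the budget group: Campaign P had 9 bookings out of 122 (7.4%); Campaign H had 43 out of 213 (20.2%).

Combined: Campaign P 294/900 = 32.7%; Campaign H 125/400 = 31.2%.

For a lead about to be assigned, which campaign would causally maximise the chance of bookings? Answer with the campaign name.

Campaign H

Customer segment is set before the campaign has any effect — it is not caused by the campaign — and it independently drives the outcome. That makes it a confounder, so the causal comparison is within customer segment levels.
Within each level — premium: 46.4% vs 63.0%; mid-tier: 21.0% vs 36.1%; budget: 7.4% vs 20.2% — Campaign H is higher every time.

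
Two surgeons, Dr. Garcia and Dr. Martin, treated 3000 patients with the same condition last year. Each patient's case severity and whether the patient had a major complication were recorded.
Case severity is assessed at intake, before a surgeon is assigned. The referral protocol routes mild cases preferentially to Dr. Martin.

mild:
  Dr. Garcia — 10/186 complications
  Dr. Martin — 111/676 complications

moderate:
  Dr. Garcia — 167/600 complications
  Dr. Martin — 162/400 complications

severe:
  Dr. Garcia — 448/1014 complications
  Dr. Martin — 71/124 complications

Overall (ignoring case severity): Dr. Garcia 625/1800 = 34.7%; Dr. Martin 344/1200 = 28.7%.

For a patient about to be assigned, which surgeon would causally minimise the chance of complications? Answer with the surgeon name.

Case severity is set before the surgeon has any effect — it is not caused by the surgeon — and it independently drives the outcome. That makes it a confounder, so the causal comparison is within case severity levels.
Within each level — mild: 5.4% vs 16.4%; moderate: 27.8% vs 40.5%; severe: 44.2% vs 57.3% — Dr. Garcia is lower every time.

Dr. Garcia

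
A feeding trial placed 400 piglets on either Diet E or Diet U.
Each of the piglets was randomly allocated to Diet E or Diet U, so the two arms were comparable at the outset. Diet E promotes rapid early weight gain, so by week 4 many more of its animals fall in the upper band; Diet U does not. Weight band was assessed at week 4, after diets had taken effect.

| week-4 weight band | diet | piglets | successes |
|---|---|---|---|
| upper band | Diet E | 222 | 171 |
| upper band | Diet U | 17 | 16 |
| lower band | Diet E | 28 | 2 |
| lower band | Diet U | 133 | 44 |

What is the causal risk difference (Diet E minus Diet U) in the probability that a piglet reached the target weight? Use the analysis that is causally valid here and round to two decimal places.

Because the diet influences week-4 weight band, week-4 weight band is a post-treatment mediator, not a confounder. Stratifying on it would bias the estimate; the causal effect is the crude pooled difference.
The causal difference is the pooled difference: 0.692 − 0.400 = +0.292.

+0.29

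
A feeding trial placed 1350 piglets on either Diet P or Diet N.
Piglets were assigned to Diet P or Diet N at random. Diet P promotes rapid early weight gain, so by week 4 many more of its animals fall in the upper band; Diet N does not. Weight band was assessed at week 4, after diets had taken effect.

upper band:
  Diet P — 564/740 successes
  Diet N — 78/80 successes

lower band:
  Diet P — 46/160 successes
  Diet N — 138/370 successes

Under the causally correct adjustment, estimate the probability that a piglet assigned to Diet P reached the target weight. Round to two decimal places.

0.68

Within every week-4 weight band level Diet N has the higher rate, yet pooled Diet P does — Simpson's reversal.
Stratifying would compare diets among piglets the diets themselves sorted into week-4 weight band groups — a form of selection on an intermediate. The unconditioned pooled rates give the total causal effect.
So P(outcome | do(Diet P)) is just the pooled rate for Diet P: 610/900 = 0.678.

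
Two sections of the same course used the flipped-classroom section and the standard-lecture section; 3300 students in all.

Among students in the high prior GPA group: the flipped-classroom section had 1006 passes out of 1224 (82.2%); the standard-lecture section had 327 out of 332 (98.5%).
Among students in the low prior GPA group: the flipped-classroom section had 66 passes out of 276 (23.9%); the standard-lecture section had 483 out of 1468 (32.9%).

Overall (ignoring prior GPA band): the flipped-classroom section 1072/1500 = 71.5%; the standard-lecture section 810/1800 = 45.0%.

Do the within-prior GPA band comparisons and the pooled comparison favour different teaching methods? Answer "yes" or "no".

Within each prior GPA band level (high prior GPA 82.2% vs 98.5%; low prior GPA 23.9% vs 32.9%), the standard-lecture section has the higher rate every time. Pooled: 71.5% vs 45.0% — the flipped-classroom section has the higher rate overall. The two comparisons disagree.

yes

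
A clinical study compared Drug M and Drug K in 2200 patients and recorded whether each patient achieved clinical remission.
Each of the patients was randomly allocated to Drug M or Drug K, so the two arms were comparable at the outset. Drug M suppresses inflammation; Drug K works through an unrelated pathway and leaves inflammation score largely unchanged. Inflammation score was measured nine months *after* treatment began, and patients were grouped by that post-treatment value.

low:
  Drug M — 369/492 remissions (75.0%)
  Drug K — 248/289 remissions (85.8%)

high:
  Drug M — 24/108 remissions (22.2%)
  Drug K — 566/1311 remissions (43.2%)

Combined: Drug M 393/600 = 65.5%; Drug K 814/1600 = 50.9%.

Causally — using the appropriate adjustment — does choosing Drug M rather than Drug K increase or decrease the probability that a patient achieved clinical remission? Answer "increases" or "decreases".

The distribution of inflammation score is itself part of what the drug does — it is an intermediate outcome. Holding it fixed would remove that part of the effect; the total effect is the pooled difference.
Pooled: Drug M 65.5% vs Drug K 50.9%; Drug M is higher overall.

increases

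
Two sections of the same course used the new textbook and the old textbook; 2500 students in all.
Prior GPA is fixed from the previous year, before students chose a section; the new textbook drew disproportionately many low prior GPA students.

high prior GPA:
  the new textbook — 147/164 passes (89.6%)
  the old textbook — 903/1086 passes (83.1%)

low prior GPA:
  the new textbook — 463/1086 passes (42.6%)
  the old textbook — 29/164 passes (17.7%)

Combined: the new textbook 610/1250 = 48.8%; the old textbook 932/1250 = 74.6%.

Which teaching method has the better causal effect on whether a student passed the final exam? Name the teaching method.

the new textbook

Prior GPA band differs across teaching methods for reasons unrelated to any effect of the teaching method itself, and it separately predicts the outcome — a classic confounder. We must compare within prior GPA band levels.
Within each level — high prior GPA: 89.6% vs 83.1%; low prior GPA: 42.6% vs 17.7% — the new textbook is higher every time.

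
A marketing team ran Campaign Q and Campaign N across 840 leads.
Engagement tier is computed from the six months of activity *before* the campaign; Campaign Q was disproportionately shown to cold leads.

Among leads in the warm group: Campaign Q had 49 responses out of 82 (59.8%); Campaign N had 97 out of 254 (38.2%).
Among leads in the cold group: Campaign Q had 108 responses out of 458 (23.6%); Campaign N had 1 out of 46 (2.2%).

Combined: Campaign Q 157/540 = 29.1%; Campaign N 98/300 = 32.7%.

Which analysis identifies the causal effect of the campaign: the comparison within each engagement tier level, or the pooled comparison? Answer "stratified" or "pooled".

Engagement tier differs across campaigns for reasons unrelated to any effect of the campaign itself, and it separately predicts the outcome — a classic confounder. We must compare within engagement tier levels.
Within each level — warm: 59.8% vs 38.2%; cold: 23.6% vs 2.2% — Campaign Q is higher every time.

stratified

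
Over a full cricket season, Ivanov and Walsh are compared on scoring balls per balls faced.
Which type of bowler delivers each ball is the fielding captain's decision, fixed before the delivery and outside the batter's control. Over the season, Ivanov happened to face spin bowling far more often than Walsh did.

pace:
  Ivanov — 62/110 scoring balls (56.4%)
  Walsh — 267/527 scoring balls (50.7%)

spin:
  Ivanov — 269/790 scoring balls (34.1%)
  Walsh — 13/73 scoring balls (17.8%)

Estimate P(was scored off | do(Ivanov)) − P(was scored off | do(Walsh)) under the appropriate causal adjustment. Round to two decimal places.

The imbalance in bowling type arose from how balls faced were allocated, not from anything the player did; and bowling type independently affects the outcome. The pooled gap is confounded — condition on bowling type.
Adjusting over the population distribution of bowling type: 0.425·(0.564−0.507) + 0.575·(0.341−0.178) = +0.118.

+0.12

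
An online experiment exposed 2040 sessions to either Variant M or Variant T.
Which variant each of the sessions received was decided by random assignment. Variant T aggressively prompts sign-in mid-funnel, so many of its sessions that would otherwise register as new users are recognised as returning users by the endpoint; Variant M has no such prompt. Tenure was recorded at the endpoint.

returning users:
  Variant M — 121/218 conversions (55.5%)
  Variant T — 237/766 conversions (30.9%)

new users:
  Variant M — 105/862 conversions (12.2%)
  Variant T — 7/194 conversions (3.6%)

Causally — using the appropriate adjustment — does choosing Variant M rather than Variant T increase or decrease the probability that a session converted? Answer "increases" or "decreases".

The distribution of user tenure is itself part of what the variant does — it is an intermediate outcome. Holding it fixed would remove that part of the effect; the total effect is the pooled difference.
Pooled: Variant M 20.9% vs Variant T 25.4%; Variant T is higher overall.

decreases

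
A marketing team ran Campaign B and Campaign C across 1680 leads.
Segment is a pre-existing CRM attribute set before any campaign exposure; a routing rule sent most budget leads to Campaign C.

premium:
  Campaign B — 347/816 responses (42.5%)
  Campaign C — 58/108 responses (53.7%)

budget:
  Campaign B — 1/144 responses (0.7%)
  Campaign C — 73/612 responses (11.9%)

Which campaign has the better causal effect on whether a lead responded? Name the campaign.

Campaign C

Within every customer segment level Campaign C has the higher rate, yet pooled Campaign B does — Simpson's reversal.
Customer segment is set before the campaign has any effect — it is not caused by the campaign — and it independently drives the outcome. That makes it a confounder, so the causal comparison is within customer segment levels.
Within each level — premium: 42.5% vs 53.7%; budget: 0.7% vs 11.9% — Campaign C is higher every time.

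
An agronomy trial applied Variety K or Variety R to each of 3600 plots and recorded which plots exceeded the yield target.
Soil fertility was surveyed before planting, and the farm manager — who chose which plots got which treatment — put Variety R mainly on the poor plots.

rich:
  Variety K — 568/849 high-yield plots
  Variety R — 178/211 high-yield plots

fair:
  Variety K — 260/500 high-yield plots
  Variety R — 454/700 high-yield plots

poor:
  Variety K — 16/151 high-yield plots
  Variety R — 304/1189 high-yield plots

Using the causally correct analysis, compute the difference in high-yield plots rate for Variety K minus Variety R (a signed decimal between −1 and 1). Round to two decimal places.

Variety R is higher inside every soil fertility stratum but Variety K is higher in aggregate. Whether to stratify depends on how soil fertility relates to the variety.
Soil fertility differs across varietys for reasons unrelated to any effect of the variety itself, and it separately predicts the outcome — a classic confounder. We must compare within soil fertility levels.
Adjusting over the population distribution of soil fertility: 0.294·(0.669−0.844) + 0.333·(0.520−0.649) + 0.372·(0.106−0.256) = -0.150.

-0.15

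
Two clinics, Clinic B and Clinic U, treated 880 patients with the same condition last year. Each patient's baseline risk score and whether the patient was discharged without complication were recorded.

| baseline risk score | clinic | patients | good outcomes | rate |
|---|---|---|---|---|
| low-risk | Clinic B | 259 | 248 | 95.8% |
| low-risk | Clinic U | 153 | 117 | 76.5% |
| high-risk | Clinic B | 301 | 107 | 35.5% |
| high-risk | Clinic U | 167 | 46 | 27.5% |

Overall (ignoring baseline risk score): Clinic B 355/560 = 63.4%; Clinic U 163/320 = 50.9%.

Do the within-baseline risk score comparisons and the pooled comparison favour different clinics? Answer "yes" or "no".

no

Within each baseline risk score level (low-risk 95.8% vs 76.5%; high-risk 35.5% vs 27.5%), Clinic B has the higher rate every time. Pooled: 63.4% vs 50.9% — Clinic B has the higher rate overall. They agree.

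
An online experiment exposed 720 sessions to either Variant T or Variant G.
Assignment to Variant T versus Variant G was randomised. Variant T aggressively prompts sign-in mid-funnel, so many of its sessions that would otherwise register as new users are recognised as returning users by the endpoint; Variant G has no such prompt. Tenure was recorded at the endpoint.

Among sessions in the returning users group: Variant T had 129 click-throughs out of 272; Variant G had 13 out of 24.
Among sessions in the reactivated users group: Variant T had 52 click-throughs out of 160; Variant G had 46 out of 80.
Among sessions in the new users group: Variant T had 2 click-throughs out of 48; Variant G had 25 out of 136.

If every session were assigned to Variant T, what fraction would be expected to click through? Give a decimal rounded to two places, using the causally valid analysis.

0.38

The distribution of user tenure is itself part of what the variant does — it is an intermediate outcome. Holding it fixed would remove that part of the effect; the total effect is the pooled difference.
So P(outcome | do(Variant T)) is just the pooled rate for Variant T: 183/480 = 0.381.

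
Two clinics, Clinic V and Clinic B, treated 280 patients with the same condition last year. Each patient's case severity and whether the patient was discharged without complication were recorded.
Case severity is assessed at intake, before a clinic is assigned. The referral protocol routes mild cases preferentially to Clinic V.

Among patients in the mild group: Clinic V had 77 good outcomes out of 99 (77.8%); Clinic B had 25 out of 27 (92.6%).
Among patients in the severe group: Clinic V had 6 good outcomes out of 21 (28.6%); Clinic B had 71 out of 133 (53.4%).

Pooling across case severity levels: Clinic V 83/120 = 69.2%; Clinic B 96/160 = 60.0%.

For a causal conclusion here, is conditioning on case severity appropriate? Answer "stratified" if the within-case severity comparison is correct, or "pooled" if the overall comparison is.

Case severity differs across clinics for reasons unrelated to any effect of the clinic itself, and it separately predicts the outcome — a classic confounder. We must compare within case severity levels.
Within each level — mild: 77.8% vs 92.6%; severe: 28.6% vs 53.4% — Clinic B is higher every time.

stratified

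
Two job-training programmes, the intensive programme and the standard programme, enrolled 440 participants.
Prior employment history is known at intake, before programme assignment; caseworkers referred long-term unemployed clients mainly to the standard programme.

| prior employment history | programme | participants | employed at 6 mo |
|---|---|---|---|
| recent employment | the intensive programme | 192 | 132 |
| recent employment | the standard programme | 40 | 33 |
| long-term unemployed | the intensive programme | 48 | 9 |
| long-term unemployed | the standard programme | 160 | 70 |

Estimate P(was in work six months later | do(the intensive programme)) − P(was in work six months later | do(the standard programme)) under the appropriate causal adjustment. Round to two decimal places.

The stratified and pooled comparisons disagree (the standard programme wins within each prior employment history; the intensive programme wins overall), so the answer turns on the causal role of prior employment history.
Prior employment history differs across programmes for reasons unrelated to any effect of the programme itself, and it separately predicts the outcome — a classic confounder. We must compare within prior employment history levels.
Adjusting over the population distribution of prior employment history: 0.527·(0.688−0.825) + 0.473·(0.188−0.438) = -0.191.

-0.19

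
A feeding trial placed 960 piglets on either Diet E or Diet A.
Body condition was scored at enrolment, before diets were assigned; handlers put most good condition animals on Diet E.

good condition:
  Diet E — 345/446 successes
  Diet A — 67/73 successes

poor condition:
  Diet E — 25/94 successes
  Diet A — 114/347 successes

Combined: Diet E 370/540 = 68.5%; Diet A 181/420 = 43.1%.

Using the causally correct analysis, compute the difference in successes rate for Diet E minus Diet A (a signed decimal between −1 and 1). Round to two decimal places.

Within every starting body condition level Diet A has the higher rate, yet pooled Diet E does — Simpson's reversal.
Starting body condition differs across diets for reasons unrelated to any effect of the diet itself, and it separately predicts the outcome — a classic confounder. We must compare within starting body condition levels.
Adjusting over the population distribution of starting body condition: 0.541·(0.774−0.918) + 0.459·(0.266−0.329) = -0.107.

-0.11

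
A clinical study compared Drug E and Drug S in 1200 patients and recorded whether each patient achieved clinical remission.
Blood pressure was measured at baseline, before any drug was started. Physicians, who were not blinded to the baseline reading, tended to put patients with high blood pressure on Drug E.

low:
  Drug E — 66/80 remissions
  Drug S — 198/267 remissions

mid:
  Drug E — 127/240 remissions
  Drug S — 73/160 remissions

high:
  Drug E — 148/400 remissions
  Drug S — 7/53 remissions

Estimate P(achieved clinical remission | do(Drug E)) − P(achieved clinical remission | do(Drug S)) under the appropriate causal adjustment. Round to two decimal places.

+0.14

Here blood pressure is a common cause — it drives both which drug a case falls under and the outcome. The crude comparison mixes populations; the stratum-specific rates are the causally relevant ones.
Adjusting over the population distribution of blood pressure: 0.289·(0.825−0.742) + 0.333·(0.529−0.456) + 0.378·(0.370−0.132) = +0.138.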